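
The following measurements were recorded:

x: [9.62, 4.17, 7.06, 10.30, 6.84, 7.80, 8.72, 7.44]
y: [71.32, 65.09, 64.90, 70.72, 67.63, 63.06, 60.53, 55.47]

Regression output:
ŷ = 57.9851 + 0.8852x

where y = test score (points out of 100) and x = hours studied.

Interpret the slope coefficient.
For each additional hour of study time, predicted test score increases by approximately 0.8852 points.

The slope β₁ = 0.8852 gives the rate at which the fitted test score changes with study time.

Interpretation:
- Study time up by 1 hour → predicted test score increases by 0.8852 points
- This is a linear approximation: the same per-unit change is assumed across the whole observed x range
- The sign (+) gives the direction; the magnitude 0.8852 gives the size of the effect per hour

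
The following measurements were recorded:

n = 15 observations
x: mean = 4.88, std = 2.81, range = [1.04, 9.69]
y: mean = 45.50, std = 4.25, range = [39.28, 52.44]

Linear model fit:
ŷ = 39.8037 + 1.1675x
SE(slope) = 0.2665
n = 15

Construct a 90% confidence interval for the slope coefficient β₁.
The 90% CI for β₁ is (0.6956, 1.6394)

Confidence interval for the slope:

The 90% CI for β₁ is: β̂₁ ± t*(α/2, n-2) × SE(β̂₁)

Step 1: Find critical t-value
- Confidence level = 0.9
- Degrees of freedom = n - 2 = 15 - 2 = 13
- t*(α/2, 13) = 1.7709

Step 2: Calculate margin of error
Margin = 1.7709 × 0.2665 = 0.4719

Step 3: Construct interval
CI = 1.1675 ± 0.4719
CI = (0.6956, 1.6394)

Interpretation: We are 90% confident that the true slope β₁ lies between 0.6956 and 1.6394.
The interval does not include 0, suggesting a significant linear relationship.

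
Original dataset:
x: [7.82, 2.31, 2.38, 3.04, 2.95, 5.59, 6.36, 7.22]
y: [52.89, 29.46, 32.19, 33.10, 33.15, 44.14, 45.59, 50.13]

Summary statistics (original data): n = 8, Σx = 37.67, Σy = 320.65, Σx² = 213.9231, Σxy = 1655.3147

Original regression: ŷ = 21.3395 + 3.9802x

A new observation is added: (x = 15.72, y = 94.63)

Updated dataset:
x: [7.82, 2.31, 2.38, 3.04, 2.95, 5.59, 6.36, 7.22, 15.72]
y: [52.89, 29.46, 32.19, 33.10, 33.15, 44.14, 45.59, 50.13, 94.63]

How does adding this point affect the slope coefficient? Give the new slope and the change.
Adding the point moves β₁ from 3.9802 to 4.7073, i.e. it increases by 0.7271 (+18.3%).

The new point has HIGH LEVERAGE: x = 15.72 is far from the original mean x̄ = 37.67/8 ≈ 4.71 (original range [2.31, 7.82]).

Step 1: Update the sums with the new point (n goes from 8 to 9)
Σx  = 37.67 + 15.72 = 53.39
Σy  = 320.65 + 94.63 = 415.28
Σx² = 213.9231 + 15.72² = 213.9231 + 247.1184 = 461.0415
Σxy = 1655.3147 + 15.72×94.63 = 1655.3147 + 1487.5836 = 3142.8983

Step 2: Recompute the slope with b₁ = (nΣxy − ΣxΣy) / (nΣx² − (Σx)²)
Numerator   = 9×3142.8983 − 53.39×415.28 = 28286.0847 − 22171.7992 = 6114.2855
Denominator = 9×461.0415 − 53.39² = 4149.3735 − 2850.4921 = 1298.8814
b₁(new) = 6114.2855 / 1298.8814 = 4.7073

(Same formula on the original sums: (8×1655.3147 − 37.67×320.65) / (8×213.9231 − 37.67²) = 1163.6321 / 292.3559 = 3.9802, matching the given fit.)

Step 3: Change in slope
Δβ₁ = 4.7073 − 3.9802 = +0.7271
Relative change = +0.7271 / 3.9802 × 100% = +18.3%
→ the slope increases when the point is added.

Because the point sits above the extension of the original line at a high-leverage x, it tilts the fit up.
In practice: investigate whether it comes from the same population as the rest of the sample.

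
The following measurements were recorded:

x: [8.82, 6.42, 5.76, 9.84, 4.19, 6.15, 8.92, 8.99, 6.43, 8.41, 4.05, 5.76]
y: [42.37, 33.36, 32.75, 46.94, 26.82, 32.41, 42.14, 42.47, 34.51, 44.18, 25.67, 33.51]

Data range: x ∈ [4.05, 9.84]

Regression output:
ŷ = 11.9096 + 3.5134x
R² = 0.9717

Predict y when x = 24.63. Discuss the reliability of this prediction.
ŷ = 98.4446, but this is extrapolation (above the data range [4.05, 9.84]) and may be unreliable.

Prediction calculation:
ŷ = 11.9096 + 3.5134 × 24.63
ŷ = 98.4446

Reliability:
- Data range: x ∈ [4.05, 9.84]
- Prediction point: x = 24.63 is 14.79 units above the observed range → this is EXTRAPOLATION, not interpolation

Why that matters here:
- The linear relationship may not hold outside the observed range
- Real relationships often flatten, saturate, or turn nonlinear at extremes

The R² = 0.9717 only validates the fit within [4.05, 9.84]; treat ŷ = 98.4446 with caution.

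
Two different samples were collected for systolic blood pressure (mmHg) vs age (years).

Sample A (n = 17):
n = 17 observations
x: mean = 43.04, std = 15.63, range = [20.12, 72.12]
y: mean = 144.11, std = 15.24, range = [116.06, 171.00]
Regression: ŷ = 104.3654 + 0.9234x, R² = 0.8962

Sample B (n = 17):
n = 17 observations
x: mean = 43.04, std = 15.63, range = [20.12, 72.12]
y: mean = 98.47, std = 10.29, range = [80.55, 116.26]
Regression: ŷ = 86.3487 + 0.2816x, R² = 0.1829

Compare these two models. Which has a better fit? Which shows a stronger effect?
Model A has the better fit (R² = 0.8962 vs 0.1829). Model A shows the stronger effect (|β₁| = 0.9234 vs 0.2816).

Model Comparison:

Which explains more variance? (R²)
- Model A: R² = 0.8962 → 89.62% of variance in blood pressure explained
- Model B: R² = 0.1829 → 18.29% of variance in blood pressure explained
- 0.8962 > 0.1829 → Model A has the better fit

Effect size (slope magnitude):
- Model A: β₁ = 0.9234 → predicted blood pressure rises 0.9234 mmHg per additional year of age
- Model B: β₁ = 0.2816 → predicted blood pressure rises 0.2816 mmHg per additional year of age
- |0.9234| > |0.2816| → Model A shows the stronger marginal effect

Notes:
- The two samples could reflect different populations, time periods, or measurement quality.
- A better fit (higher R²) doesn't necessarily mean a more important relationship.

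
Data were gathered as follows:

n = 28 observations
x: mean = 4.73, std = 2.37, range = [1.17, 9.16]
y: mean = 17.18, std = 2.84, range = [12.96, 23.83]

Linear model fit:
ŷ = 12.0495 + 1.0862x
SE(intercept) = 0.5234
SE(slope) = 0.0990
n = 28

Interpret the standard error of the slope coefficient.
SE(slope) = 0.0990 measures the uncertainty in the estimated slope. The coefficient is estimated precisely (SE/|β̂₁| = 9.1%).

What SE measures:
- The standard error quantifies the sampling variability of the coefficient estimate
- It is the estimated standard deviation of β̂₁ across hypothetical repeated samples of the same size
- Smaller SE → more precise estimate

Relative precision:
- SE / |β̂₁| = 0.0990 / 1.0862 = 9.1%
- Rule of thumb (under 20%: precise; 20% to under 50%: moderately precise; 50% or more: imprecise) → precise

Link to interval estimation: a confidence interval for β₁ is β̂₁ ± t* × 0.0990, so SE sets the half-width per unit of t*.

What drives SE(β̂₁): wider spread of x values → smaller SE.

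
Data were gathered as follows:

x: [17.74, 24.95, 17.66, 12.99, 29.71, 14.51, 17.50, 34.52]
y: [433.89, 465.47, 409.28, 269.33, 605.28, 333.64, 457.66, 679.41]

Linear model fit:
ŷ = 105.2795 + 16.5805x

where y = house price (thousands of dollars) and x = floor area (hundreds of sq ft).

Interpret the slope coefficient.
For each additional hundred sq ft of floor area, predicted house price increases by approximately 16.5805 thousand dollars.

The slope coefficient β₁ = 16.5805 represents the marginal effect of floor area on house price.

Interpretation:
- Floor area up by 1 hundred sq ft → predicted house price increases by 16.5805 thousand dollars
- This is a linear approximation: the same per-unit change is assumed across the whole observed x range
- The sign (+) gives the direction; the magnitude 16.5805 gives the size of the effect per hundred sq ft

(β₀ = 105.2795 is the fitted value at x = 0 and is not part of the slope interpretation.)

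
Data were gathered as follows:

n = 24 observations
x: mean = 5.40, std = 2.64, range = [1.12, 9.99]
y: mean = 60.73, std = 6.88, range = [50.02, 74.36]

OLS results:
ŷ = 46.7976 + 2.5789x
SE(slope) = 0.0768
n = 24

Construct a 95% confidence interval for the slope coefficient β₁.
The 95% CI for β₁ is (2.4196, 2.7382)

Confidence interval for the slope:

The 95% CI for β₁ is: β̂₁ ± t*(α/2, n-2) × SE(β̂₁)

Step 1: Find critical t-value
- Confidence level = 0.95
- Degrees of freedom = n - 2 = 24 - 2 = 22
- t*(α/2, 22) = 2.0739

Step 2: Calculate margin of error
Margin = 2.0739 × 0.0768 = 0.1593

Step 3: Construct interval
CI = 2.5789 ± 0.1593
CI = (2.4196, 2.7382)

Interpretation: We are 95% confident that the true slope β₁ lies between 2.4196 and 2.7382.
Both endpoints are positive, so the data support a genuinely positive slope at this confidence level.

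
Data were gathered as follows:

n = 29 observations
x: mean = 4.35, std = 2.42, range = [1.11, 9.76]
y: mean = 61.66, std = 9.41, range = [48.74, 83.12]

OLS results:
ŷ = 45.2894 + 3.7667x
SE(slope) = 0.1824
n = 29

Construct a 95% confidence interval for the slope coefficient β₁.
The 95% CI for β₁ is (3.3925, 4.1409)

Confidence interval for the slope:

The 95% CI for β₁ is: β̂₁ ± t*(α/2, n-2) × SE(β̂₁)

Step 1: Find critical t-value
- Confidence level = 0.95
- Degrees of freedom = n - 2 = 29 - 2 = 27
- t*(α/2, 27) = 2.0518

Step 2: Calculate margin of error
Margin = 2.0518 × 0.1824 = 0.3742

Step 3: Construct interval
CI = 3.7667 ± 0.3742
CI = (3.3925, 4.1409)

Interpretation: each one-unit increase in x is associated with a change in mean y of between 3.3925 and 4.1409, with 95% confidence.
The interval does not include 0, suggesting a significant linear relationship.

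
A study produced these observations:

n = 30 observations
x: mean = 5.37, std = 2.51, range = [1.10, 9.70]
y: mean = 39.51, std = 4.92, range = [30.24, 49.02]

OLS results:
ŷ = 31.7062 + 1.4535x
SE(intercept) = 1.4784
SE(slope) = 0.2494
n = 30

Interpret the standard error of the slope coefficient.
SE(slope) = 0.2494 measures the uncertainty in the estimated slope. The coefficient is estimated precisely (SE/|β̂₁| = 17.2%).

What SE measures:
- The standard error quantifies the sampling variability of the coefficient estimate
- It is the estimated standard deviation of β̂₁ across hypothetical repeated samples of the same size
- Smaller SE → more precise estimate

Relative precision:
- SE / |β̂₁| = 0.2494 / 1.4535 = 17.2%
- Rule of thumb (under 20%: precise; 20% to under 50%: moderately precise; 50% or more: imprecise) → precise

Link to interval estimation: a confidence interval for β₁ is β̂₁ ± t* × 0.2494, so SE sets the half-width per unit of t*.

What drives SE(β̂₁): wider spread of x values → smaller SE.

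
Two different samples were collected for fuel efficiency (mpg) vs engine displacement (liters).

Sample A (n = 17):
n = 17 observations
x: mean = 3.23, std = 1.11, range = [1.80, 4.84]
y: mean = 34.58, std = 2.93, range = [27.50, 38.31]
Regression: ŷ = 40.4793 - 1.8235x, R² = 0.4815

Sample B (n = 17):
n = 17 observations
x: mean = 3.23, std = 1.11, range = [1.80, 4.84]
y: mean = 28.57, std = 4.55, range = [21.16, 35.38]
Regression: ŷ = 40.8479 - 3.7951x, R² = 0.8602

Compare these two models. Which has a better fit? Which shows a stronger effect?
Model B has the better fit (R² = 0.8602 vs 0.4815). Model B shows the stronger effect (|β₁| = 3.7951 vs 1.8235).

Model Comparison:

Which explains more variance? (R²)
- Model A: R² = 0.4815 → 48.15% of variance in fuel efficiency explained
- Model B: R² = 0.8602 → 86.02% of variance in fuel efficiency explained
- 0.8602 > 0.4815 → Model B has the better fit

Strength of effect — compare |β₁|:
- Model A: β₁ = -1.8235 → predicted fuel efficiency falls 1.8235 mpg per additional liter of engine displacement
- Model B: β₁ = -3.7951 → predicted fuel efficiency falls 3.7951 mpg per additional liter of engine displacement
- |-1.8235| < |-3.7951| → Model B shows the stronger marginal effect

Note: The two samples could reflect different populations, time periods, or measurement quality.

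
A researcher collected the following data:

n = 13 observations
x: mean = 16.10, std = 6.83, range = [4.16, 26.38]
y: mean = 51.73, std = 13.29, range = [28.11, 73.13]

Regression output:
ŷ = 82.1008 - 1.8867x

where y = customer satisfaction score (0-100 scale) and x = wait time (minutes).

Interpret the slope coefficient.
An increase of one minute in wait time is associated with a 1.8867 points decrease in predicted satisfaction score.

β₁ = -1.8867 is the change in predicted satisfaction score (points) per additional minute of wait time.

Interpretation:
- Wait time up by 1 minute → predicted satisfaction score decreases by 1.8867 points
- This is a linear approximation: the same per-unit change is assumed across the whole observed x range
- The sign (−) gives the direction; the magnitude 1.8867 gives the size of the effect per minute

(β₀ = 82.1008 is the fitted value at x = 0 and is not part of the slope interpretation.)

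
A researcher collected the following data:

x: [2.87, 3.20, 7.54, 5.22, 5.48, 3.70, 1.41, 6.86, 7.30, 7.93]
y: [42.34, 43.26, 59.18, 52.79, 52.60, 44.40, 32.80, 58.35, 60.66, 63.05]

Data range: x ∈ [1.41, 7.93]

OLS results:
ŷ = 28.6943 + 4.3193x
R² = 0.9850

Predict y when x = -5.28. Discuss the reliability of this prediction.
ŷ = 5.8884 (extrapolation — x = -5.28 lies outside [1.41, 7.93], so reliability is low).

Prediction calculation:
ŷ = 28.6943 + 4.3193 × (-5.28)
ŷ = 5.8884

Reliability:
- Data range: x ∈ [1.41, 7.93]
- Prediction point: x = -5.28 is 6.69 units below the observed range → this is EXTRAPOLATION, not interpolation

Why that matters here:
- The linear relationship may not hold outside the observed range
- Real relationships often flatten, saturate, or turn nonlinear at extremes
- There are no observations near this x to validate the fitted line there

Report the number if required, but flag clearly that it is an extrapolation.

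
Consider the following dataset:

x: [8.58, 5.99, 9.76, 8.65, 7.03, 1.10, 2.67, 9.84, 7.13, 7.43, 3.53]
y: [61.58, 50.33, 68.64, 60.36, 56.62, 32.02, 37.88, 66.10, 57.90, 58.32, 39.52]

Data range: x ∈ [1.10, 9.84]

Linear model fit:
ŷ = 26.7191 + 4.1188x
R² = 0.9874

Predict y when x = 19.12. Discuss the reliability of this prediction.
ŷ = 105.4706, but this is extrapolation (above the data range [1.10, 9.84]) and may be unreliable.

Prediction calculation:
ŷ = 26.7191 + 4.1188 × 19.12
ŷ = 105.4706

Reliability:
- Data range: x ∈ [1.10, 9.84]
- Prediction point: x = 19.12 is 9.28 units above the observed range → this is EXTRAPOLATION, not interpolation

Why that matters here:
- R² describes fit only over the sampled x values; it says nothing about behaviour beyond them
- Real relationships often flatten, saturate, or turn nonlinear at extremes

A defensible statement: 'if the linear trend continued to x = 19.12, y would be about 105.4706' — the premise is untested.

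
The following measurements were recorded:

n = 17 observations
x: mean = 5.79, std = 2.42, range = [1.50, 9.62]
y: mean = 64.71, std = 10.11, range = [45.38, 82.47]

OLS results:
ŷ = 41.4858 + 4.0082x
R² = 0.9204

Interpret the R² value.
About 92.04% of the variability in y is accounted for by the regression on x (R² = 0.9204) — a strong linear fit.

R² = 1 − SS_res/SS_tot compares the residual scatter to the total scatter of y about its mean.

Here R² = 0.9204:
- Explained: 92.04% of the variation in y
- Unexplained (residual): 100% − 92.04% = 7.96%
- Rule of thumb (below 0.3 weak; 0.3 to below 0.7 moderate; 0.7 and above strong) → strong

Equivalently, for simple linear regression R² = r², so |r| = √0.9204 ≈ 0.9594.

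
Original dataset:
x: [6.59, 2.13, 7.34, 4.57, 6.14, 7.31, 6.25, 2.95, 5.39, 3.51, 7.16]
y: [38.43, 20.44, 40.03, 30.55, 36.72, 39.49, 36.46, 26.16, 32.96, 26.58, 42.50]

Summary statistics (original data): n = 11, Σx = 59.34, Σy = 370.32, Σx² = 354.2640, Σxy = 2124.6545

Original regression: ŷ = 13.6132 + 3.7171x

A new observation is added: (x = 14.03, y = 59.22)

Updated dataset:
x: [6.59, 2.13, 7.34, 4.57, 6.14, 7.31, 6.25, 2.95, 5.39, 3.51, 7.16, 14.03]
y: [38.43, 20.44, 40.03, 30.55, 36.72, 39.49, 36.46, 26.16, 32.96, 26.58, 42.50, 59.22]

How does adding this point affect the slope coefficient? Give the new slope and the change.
Adding the point moves β₁ from 3.7171 to 3.2118, i.e. it decreases by 0.5053 (-13.6%).

The new point has HIGH LEVERAGE: x = 14.03 is far from the original mean x̄ = 59.34/11 ≈ 5.39 (original range [2.13, 7.34]).

Step 1: Update the sums with the new point (n goes from 11 to 12)
Σx  = 59.34 + 14.03 = 73.37
Σy  = 370.32 + 59.22 = 429.54
Σx² = 354.2640 + 14.03² = 354.2640 + 196.8409 = 551.1049
Σxy = 2124.6545 + 14.03×59.22 = 2124.6545 + 830.8566 = 2955.5111

Step 2: Recompute the slope with b₁ = (nΣxy − ΣxΣy) / (nΣx² − (Σx)²)
Numerator   = 12×2955.5111 − 73.37×429.54 = 35466.1332 − 31515.3498 = 3950.7834
Denominator = 12×551.1049 − 73.37² = 6613.2588 − 5383.1569 = 1230.1019
b₁(new) = 3950.7834 / 1230.1019 = 3.2118

(Same formula on the original sums: (11×2124.6545 − 59.34×370.32) / (11×354.2640 − 59.34²) = 1396.4107 / 375.6684 = 3.7171, matching the given fit.)

Step 3: Change in slope
Δβ₁ = 3.2118 − 3.7171 = -0.5053
Relative change = -0.5053 / 3.7171 × 100% = -13.6%
→ the slope decreases when the point is added.

Because the point sits below the extension of the original line at a high-leverage x, it tilts the fit down.
In practice: check such a point for data-entry or measurement error.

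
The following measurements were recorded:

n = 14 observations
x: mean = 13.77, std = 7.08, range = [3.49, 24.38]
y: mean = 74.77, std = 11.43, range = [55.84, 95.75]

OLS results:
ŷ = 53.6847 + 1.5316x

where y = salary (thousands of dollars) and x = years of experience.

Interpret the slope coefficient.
On average, salary is about 1.5316 thousand dollars higher for every extra year of experience.

The slope β₁ = 1.5316 gives the rate at which the fitted salary changes with experience.

Interpretation:
- Experience up by 1 year → predicted salary increases by 1.5316 thousand dollars
- The effect is assumed constant over the observed range of x (linearity)

(β₀ = 53.6847 is the fitted value at x = 0 and is not part of the slope interpretation.)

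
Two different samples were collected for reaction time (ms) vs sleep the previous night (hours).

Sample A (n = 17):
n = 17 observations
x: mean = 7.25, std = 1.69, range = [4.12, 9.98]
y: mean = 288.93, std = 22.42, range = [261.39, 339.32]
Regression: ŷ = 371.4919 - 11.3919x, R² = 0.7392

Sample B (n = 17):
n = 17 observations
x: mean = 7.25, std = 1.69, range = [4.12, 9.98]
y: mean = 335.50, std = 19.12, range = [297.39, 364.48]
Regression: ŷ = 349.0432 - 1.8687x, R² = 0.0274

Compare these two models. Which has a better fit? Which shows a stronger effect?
Model A has the better fit (R² = 0.7392 vs 0.0274). Model A shows the stronger effect (|β₁| = 11.3919 vs 1.8687).

Model Comparison:

Goodness of fit (R²):
- Model A: R² = 0.7392 → 73.92% of variance in reaction time explained
- Model B: R² = 0.0274 → 2.74% of variance in reaction time explained
- 0.7392 > 0.0274 → Model A has the better fit

Effect size (slope magnitude):
- Model A: β₁ = -11.3919 → predicted reaction time falls 11.3919 ms per additional hour of sleep
- Model B: β₁ = -1.8687 → predicted reaction time falls 1.8687 ms per additional hour of sleep
- |-11.3919| > |-1.8687| → Model A shows the stronger marginal effect

Note: The two samples could reflect different populations, time periods, or measurement quality.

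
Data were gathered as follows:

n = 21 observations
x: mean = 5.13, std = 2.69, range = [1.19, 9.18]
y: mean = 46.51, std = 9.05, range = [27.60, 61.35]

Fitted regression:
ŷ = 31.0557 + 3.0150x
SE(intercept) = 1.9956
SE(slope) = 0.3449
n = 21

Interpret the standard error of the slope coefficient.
SE(β̂₁) = 0.3449 is the estimated standard deviation of the slope estimate across repeated samples; relative to β̂₁ = 3.0150 that is 11.4%, a precise estimate.

SE(β̂₁) = s / √Sxx, where s is the residual standard deviation and Sxx = Σ(x − x̄)². It is the yardstick for how far β̂₁ = 3.0150 could plausibly be from the true slope.

Relative precision:
- SE / |β̂₁| = 0.3449 / 3.0150 = 11.4%
- Rule of thumb (under 20%: precise; 20% to under 50%: moderately precise; 50% or more: imprecise) → precise

Rough 95% range (±2 SE): 3.0150 ± 0.6898 → (2.3252, 3.7048).

What drives SE(β̂₁): wider spread of x values → smaller SE; larger n (here n = 21) → smaller SE; more residual scatter → larger SE.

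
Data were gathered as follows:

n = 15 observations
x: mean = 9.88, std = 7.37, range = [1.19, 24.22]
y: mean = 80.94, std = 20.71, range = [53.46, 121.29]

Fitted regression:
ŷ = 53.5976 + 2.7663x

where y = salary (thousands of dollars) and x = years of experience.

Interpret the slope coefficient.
For each additional year of experience, predicted salary increases by approximately 2.7663 thousand dollars.

The slope coefficient β₁ = 2.7663 represents the marginal effect of experience on salary.

Interpretation:
- Experience up by 1 year → predicted salary increases by 2.7663 thousand dollars
- This is a linear approximation: the same per-unit change is assumed across the whole observed x range

(β₀ = 53.5976 is the fitted value at x = 0 and is not part of the slope interpretation.)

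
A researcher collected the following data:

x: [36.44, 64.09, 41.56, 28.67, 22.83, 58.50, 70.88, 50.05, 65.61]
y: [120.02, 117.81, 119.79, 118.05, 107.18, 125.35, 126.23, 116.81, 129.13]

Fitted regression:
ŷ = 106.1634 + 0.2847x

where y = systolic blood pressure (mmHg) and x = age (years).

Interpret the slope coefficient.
On average, blood pressure is about 0.2847 mmHg higher for every extra year of age.

β₁ = 0.2847 is the change in predicted blood pressure (mmHg) per additional year of age.

Interpretation:
- Age up by 1 year → predicted blood pressure increases by 0.2847 mmHg
- The effect is assumed constant over the observed range of x (linearity)

The intercept β₀ = 106.1634 is the predicted blood pressure when age = 0; since the smallest observed x is 22.83, this is an extrapolation and mainly anchors the line.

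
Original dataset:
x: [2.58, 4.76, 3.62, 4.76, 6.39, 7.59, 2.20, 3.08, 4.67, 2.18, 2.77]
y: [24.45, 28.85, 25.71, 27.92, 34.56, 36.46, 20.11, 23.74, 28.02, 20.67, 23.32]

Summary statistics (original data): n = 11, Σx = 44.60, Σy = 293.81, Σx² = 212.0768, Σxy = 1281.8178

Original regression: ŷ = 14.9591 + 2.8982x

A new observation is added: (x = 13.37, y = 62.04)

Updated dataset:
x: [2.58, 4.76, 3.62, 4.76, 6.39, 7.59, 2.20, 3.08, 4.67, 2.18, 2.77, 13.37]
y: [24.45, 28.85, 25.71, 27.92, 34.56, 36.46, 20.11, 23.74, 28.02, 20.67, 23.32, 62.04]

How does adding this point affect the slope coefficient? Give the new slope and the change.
The slope changes from 2.8982 to 3.5404 (change of +0.6422, or +22.2%).

The new point has HIGH LEVERAGE: x = 13.37 is far from the original mean x̄ = 44.60/11 ≈ 4.05 (original range [2.18, 7.59]).

Step 1: Update the sums with the new point (n goes from 11 to 12)
Σx  = 44.60 + 13.37 = 57.97
Σy  = 293.81 + 62.04 = 355.85
Σx² = 212.0768 + 13.37² = 212.0768 + 178.7569 = 390.8337
Σxy = 1281.8178 + 13.37×62.04 = 1281.8178 + 829.4748 = 2111.2926

Step 2: Recompute the slope with b₁ = (nΣxy − ΣxΣy) / (nΣx² − (Σx)²)
Numerator   = 12×2111.2926 − 57.97×355.85 = 25335.5112 − 20628.6245 = 4706.8867
Denominator = 12×390.8337 − 57.97² = 4690.0044 − 3360.5209 = 1329.4835
b₁(new) = 4706.8867 / 1329.4835 = 3.5404

(Same formula on the original sums: (11×1281.8178 − 44.60×293.81) / (11×212.0768 − 44.60²) = 996.0698 / 343.6848 = 2.8982, matching the given fit.)

Step 3: Change in slope
Δβ₁ = 3.5404 − 2.8982 = +0.6422
Relative change = +0.6422 / 2.8982 × 100% = +22.2%
→ the slope increases when the point is added.

A high-leverage point only changes the slope if it is off the original line; here y = 62.04 is above the original trend, so the slope increases.
In practice: check such a point for data-entry or measurement error.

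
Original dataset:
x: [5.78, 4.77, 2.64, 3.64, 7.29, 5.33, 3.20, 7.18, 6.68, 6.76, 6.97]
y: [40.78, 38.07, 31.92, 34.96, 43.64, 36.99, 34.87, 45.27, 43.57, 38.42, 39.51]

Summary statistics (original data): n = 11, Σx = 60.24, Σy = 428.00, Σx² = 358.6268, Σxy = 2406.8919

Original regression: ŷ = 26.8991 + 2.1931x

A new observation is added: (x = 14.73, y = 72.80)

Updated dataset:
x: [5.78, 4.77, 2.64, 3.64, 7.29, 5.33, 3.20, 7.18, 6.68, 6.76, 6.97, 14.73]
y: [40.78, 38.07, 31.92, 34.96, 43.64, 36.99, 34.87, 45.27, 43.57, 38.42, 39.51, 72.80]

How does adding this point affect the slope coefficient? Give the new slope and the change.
New slope β₁ = 3.2687 versus 2.1931 before: a change of +1.0756 (+49.0%).

x = 14.73 lies well outside the original x-range [2.64, 7.29] (x̄ ≈ 5.48), so this observation has high leverage and can move the slope substantially.

Step 1: Update the sums with the new point (n goes from 11 to 12)
Σx  = 60.24 + 14.73 = 74.97
Σy  = 428.00 + 72.80 = 500.80
Σx² = 358.6268 + 14.73² = 358.6268 + 216.9729 = 575.5997
Σxy = 2406.8919 + 14.73×72.80 = 2406.8919 + 1072.3440 = 3479.2359

Step 2: Recompute the slope with b₁ = (nΣxy − ΣxΣy) / (nΣx² − (Σx)²)
Numerator   = 12×3479.2359 − 74.97×500.80 = 41750.8308 − 37544.9760 = 4205.8548
Denominator = 12×575.5997 − 74.97² = 6907.1964 − 5620.5009 = 1286.6955
b₁(new) = 4205.8548 / 1286.6955 = 3.2687

(Same formula on the original sums: (11×2406.8919 − 60.24×428.00) / (11×358.6268 − 60.24²) = 693.0909 / 316.0372 = 2.1931, matching the given fit.)

Step 3: Change in slope
Δβ₁ = 3.2687 − 2.1931 = +1.0756
Relative change = +1.0756 / 2.1931 × 100% = +49.0%
→ the slope increases when the point is added.

Because the point sits above the extension of the original line at a high-leverage x, it tilts the fit up.
In practice: investigate whether it comes from the same population as the rest of the sample.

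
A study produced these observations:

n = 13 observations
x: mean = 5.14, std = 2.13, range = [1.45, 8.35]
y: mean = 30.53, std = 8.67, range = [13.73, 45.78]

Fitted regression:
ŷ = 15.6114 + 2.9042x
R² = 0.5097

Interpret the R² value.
The model explains 50.97% of the variance in y (R² = 0.5097), leaving 49.03% unexplained; the fit is moderate.

R² = 1 − SS_res/SS_tot compares the residual scatter to the total scatter of y about its mean.

Here R² = 0.5097:
- Explained: 50.97% of the variation in y
- Unexplained (residual): 100% − 50.97% = 49.03%
- Rule of thumb (below 0.3 weak; 0.3 to below 0.7 moderate; 0.7 and above strong) → moderate

Calculation: R² = 1 − (SS_res / SS_tot), where SS_res is the sum of squared residuals and SS_tot the total sum of squares.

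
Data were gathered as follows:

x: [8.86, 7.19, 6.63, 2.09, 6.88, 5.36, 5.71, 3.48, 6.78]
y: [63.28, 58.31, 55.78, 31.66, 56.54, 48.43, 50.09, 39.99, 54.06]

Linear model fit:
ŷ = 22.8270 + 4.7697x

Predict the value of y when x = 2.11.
ŷ = 32.8911

To predict y for x = 2.11, substitute into the regression equation:

ŷ = 22.8270 + 4.7697 × 2.11
ŷ = 22.8270 + 10.0641
ŷ = 32.8911

This is the fitted mean response at that x — an individual observation would come with a wider prediction interval.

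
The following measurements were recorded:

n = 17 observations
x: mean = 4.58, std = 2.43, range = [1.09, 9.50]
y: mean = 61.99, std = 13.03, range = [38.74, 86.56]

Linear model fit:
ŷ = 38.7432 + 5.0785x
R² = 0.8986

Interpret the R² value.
R² = 0.8986 means 89.86% of the variation in y is explained by the linear relationship with x. This indicates a strong fit.

R² = 1 − SS_res/SS_tot compares the residual scatter to the total scatter of y about its mean.

Here R² = 0.8986:
- Explained: 89.86% of the variation in y
- Unexplained (residual): 100% − 89.86% = 10.14%
- Rule of thumb (below 0.3 weak; 0.3 to below 0.7 moderate; 0.7 and above strong) → strong

Calculation: R² = 1 − (SS_res / SS_tot), where SS_res is the sum of squared residuals and SS_tot the total sum of squares.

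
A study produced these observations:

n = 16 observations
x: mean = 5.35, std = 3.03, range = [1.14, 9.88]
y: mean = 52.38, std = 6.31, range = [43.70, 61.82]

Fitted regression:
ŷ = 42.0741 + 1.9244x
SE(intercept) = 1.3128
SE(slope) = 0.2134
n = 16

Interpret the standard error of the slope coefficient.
SE(β̂₁) = 0.2134 is the estimated standard deviation of the slope estimate across repeated samples; relative to β̂₁ = 1.9244 that is 11.1%, a precise estimate.

SE(β̂₁) = s / √Sxx, where s is the residual standard deviation and Sxx = Σ(x − x̄)². It is the yardstick for how far β̂₁ = 1.9244 could plausibly be from the true slope.

Relative precision:
- SE / |β̂₁| = 0.2134 / 1.9244 = 11.1%
- Rule of thumb (under 20%: precise; 20% to under 50%: moderately precise; 50% or more: imprecise) → precise

Rough 95% range (±2 SE): 1.9244 ± 0.4268 → (1.4976, 2.3512).

What drives SE(β̂₁): larger n (here n = 16) → smaller SE; wider spread of x values → smaller SE.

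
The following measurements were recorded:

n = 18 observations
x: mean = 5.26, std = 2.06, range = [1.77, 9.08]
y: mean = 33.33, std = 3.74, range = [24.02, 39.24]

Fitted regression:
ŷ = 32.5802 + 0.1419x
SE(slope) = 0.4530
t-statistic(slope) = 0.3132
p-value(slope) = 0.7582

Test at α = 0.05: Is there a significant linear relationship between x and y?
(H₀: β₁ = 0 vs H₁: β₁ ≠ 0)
Since p-value = 0.7582 ≥ α = 0.05, fail to reject H₀ — the slope is not significantly different from 0.

Hypothesis test for the slope coefficient:

H₀: β₁ = 0 (no linear relationship)
H₁: β₁ ≠ 0 (linear relationship exists)

Test statistic: t = β̂₁ / SE(β̂₁) = 0.1419 / 0.4530 = 0.3132

With df = 16, the two-sided p-value for |t| = 0.3132 is 0.7582.

Decision rule: reject H₀ if p-value < α.
p-value = 0.7582 ≥ α = 0.05 → fail to reject H₀.

At α = 0.05 the data do not provide convincing evidence of a nonzero slope.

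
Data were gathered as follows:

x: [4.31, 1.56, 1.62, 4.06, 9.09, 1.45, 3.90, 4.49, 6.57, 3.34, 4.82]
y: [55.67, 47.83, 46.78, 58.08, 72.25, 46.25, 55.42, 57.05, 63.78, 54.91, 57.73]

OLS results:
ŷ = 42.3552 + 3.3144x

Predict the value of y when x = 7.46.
ŷ = 67.0806

x = 7.46 lies inside the observed range [1.45, 9.09], so the fitted equation applies directly:

ŷ = 42.3552 + 3.3144 × 7.46
ŷ = 42.3552 + 24.7254
ŷ = 67.0806

This is a point prediction; actual observations scatter around it by roughly the residual standard deviation.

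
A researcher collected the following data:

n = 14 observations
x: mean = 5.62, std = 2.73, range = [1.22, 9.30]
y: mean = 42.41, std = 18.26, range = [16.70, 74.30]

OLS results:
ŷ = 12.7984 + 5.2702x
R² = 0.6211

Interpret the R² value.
About 62.11% of the variability in y is accounted for by the regression on x (R² = 0.6211) — a moderate linear fit.

The coefficient of determination R² is the fraction of the total variation in y that the fitted line accounts for.

Here R² = 0.6211:
- Explained: 62.11% of the variation in y
- Unexplained (residual): 100% − 62.11% = 37.89%
- Rule of thumb (below 0.3 weak; 0.3 to below 0.7 moderate; 0.7 and above strong) → moderate

Note: R² never decreases when predictors are added, so it should not be used alone to compare models of different size.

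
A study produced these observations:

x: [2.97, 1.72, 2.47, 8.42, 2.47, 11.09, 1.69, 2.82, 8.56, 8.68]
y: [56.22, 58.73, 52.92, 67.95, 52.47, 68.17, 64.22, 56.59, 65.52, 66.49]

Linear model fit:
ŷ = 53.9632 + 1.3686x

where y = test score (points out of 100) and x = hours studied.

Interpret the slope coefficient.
For each additional hour of study time, predicted test score increases by approximately 1.3686 points.

The slope β₁ = 1.3686 gives the rate at which the fitted test score changes with study time.

Interpretation:
- Study time up by 1 hour → predicted test score increases by 1.3686 points
- The effect is assumed constant over the observed range of x (linearity)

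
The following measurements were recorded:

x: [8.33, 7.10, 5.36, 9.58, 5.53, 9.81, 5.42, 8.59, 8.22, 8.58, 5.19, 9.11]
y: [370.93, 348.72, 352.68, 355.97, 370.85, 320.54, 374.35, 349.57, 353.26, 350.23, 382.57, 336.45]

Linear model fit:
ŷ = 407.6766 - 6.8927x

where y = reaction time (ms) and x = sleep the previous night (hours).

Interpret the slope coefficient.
On average, reaction time is about 6.8927 ms lower for every extra hour of sleep.

The slope coefficient β₁ = -6.8927 represents the marginal effect of sleep on reaction time.

Interpretation:
- Sleep up by 1 hour → predicted reaction time decreases by 6.8927 ms
- The effect is assumed constant over the observed range of x (linearity)

The intercept β₀ = 407.6766 is the predicted reaction time when sleep = 0; since the smallest observed x is 5.19, this is an extrapolation and mainly anchors the line.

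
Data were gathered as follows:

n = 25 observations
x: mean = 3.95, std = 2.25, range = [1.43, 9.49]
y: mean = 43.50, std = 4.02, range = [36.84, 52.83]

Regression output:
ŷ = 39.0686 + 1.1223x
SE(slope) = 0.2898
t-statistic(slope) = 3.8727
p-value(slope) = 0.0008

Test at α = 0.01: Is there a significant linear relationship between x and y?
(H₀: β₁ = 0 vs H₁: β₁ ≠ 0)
p-value = 0.0008 < α = 0.01, so we reject H₀. The relationship is significant.

Hypothesis test for the slope coefficient:

H₀: β₁ = 0 (no linear relationship)
H₁: β₁ ≠ 0 (linear relationship exists)

Test statistic: t = β̂₁ / SE(β̂₁) = 1.1223 / 0.2898 = 3.8727

p = 0.0008: how often a slope estimate this far from 0 (in SE units) would arise by chance if β₁ were truly 0.

Decision rule: reject H₀ if p-value < α.
p-value = 0.0008 < α = 0.01 → reject H₀.

There is sufficient evidence at the 1% significance level to conclude that a linear relationship exists between x and y.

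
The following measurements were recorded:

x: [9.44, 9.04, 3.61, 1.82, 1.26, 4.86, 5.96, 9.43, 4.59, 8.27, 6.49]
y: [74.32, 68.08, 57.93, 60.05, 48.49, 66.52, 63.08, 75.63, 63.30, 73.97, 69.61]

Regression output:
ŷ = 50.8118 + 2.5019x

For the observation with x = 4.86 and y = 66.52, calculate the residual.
Residual = 3.5490

The residual is the difference between the actual value and the predicted value:

Residual = y - ŷ

Step 1: Calculate predicted value
ŷ = 50.8118 + 2.5019 × 4.86
ŷ = 62.9710

Step 2: Calculate residual
Residual = 66.52 - 62.9710
Residual = 3.5490

Interpretation: the model underestimates the actual value by 3.5490 at this point (positive residual → observation lies above the fitted line).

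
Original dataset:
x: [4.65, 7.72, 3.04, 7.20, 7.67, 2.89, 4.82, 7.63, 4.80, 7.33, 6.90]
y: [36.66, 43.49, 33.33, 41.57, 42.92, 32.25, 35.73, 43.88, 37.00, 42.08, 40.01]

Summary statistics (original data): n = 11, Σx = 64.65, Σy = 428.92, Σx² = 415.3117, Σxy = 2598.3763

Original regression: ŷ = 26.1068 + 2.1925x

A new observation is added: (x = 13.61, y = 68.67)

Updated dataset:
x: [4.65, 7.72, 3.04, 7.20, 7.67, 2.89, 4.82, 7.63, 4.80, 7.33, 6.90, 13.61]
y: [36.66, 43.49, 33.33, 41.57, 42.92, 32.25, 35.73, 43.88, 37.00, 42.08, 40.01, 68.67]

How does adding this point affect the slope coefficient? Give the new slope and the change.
New slope β₁ = 3.1928 versus 2.1925 before: a change of +1.0003 (+45.6%).

The new point has HIGH LEVERAGE: x = 13.61 is far from the original mean x̄ = 64.65/11 ≈ 5.88 (original range [2.89, 7.72]).

Step 1: Update the sums with the new point (n goes from 11 to 12)
Σx  = 64.65 + 13.61 = 78.26
Σy  = 428.92 + 68.67 = 497.59
Σx² = 415.3117 + 13.61² = 415.3117 + 185.2321 = 600.5438
Σxy = 2598.3763 + 13.61×68.67 = 2598.3763 + 934.5987 = 3532.9750

Step 2: Recompute the slope with b₁ = (nΣxy − ΣxΣy) / (nΣx² − (Σx)²)
Numerator   = 12×3532.9750 − 78.26×497.59 = 42395.7000 − 38941.3934 = 3454.3066
Denominator = 12×600.5438 − 78.26² = 7206.5256 − 6124.6276 = 1081.8980
b₁(new) = 3454.3066 / 1081.8980 = 3.1928

(Same formula on the original sums: (11×2598.3763 − 64.65×428.92) / (11×415.3117 − 64.65²) = 852.4613 / 388.8062 = 2.1925, matching the given fit.)

Step 3: Change in slope
Δβ₁ = 3.1928 − 2.1925 = +1.0003
Relative change = +1.0003 / 2.1925 × 100% = +45.6%
→ the slope increases when the point is added.

A high-leverage point only changes the slope if it is off the original line; here y = 68.67 is above the original trend, so the slope increases.
In practice: check such a point for data-entry or measurement error; refit with and without it and report both if conclusions differ.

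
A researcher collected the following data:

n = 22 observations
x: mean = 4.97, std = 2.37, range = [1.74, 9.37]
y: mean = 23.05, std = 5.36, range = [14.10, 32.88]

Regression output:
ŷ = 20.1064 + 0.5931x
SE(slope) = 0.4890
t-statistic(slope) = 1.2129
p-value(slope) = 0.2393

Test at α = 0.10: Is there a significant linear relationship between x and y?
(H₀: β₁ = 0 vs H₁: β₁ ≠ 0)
Since p-value = 0.2393 ≥ α = 0.10, fail to reject H₀ — the slope is not significantly different from 0.

Hypothesis test for the slope coefficient:

H₀: β₁ = 0 (no linear relationship)
H₁: β₁ ≠ 0 (linear relationship exists)

Test statistic: t = β̂₁ / SE(β̂₁) = 0.5931 / 0.4890 = 1.2129

The p-value (0.2393) is the probability, under H₀, of a t-statistic at least as extreme as |t| = 1.2129 (two-sided, df = n − 2 = 20).

Decision rule: reject H₀ if p-value < α.
p-value = 0.2393 ≥ α = 0.10 → fail to reject H₀.

At α = 0.10 the data do not provide convincing evidence of a nonzero slope.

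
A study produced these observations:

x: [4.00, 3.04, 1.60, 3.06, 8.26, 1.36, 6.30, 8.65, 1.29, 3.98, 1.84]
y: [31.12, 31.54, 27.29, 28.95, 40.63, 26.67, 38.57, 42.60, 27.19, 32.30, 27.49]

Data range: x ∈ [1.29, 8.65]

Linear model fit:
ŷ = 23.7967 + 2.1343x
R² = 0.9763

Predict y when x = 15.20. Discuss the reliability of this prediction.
ŷ = 56.2381, but this is extrapolation (above the data range [1.29, 8.65]) and may be unreliable.

Prediction calculation:
ŷ = 23.7967 + 2.1343 × 15.20
ŷ = 56.2381

Reliability:
- Data range: x ∈ [1.29, 8.65]
- Prediction point: x = 15.20 is 6.55 units above the observed range → this is EXTRAPOLATION, not interpolation

Why that matters here:
- The standard error of prediction grows with (x − x̄)², and x = 15.20 is far from x̄ = 3.94
- There are no observations near this x to validate the fitted line there
- R² describes fit only over the sampled x values; it says nothing about behaviour beyond them

A defensible statement: 'if the linear trend continued to x = 15.20, y would be about 56.2381' — the premise is untested.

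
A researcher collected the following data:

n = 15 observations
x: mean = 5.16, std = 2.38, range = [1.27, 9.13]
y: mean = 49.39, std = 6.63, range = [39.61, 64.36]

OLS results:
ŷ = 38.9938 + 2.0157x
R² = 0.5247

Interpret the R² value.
About 52.47% of the variability in y is accounted for by the regression on x (R² = 0.5247) — a moderate linear fit.

R² = 1 − SS_res/SS_tot compares the residual scatter to the total scatter of y about its mean.

Here R² = 0.5247:
- Explained: 52.47% of the variation in y
- Unexplained (residual): 100% − 52.47% = 47.53%
- Rule of thumb (below 0.3 weak; 0.3 to below 0.7 moderate; 0.7 and above strong) → moderate

Note: R² says nothing about causation, and a high R² does not by itself mean the linear form is appropriate — check the residuals.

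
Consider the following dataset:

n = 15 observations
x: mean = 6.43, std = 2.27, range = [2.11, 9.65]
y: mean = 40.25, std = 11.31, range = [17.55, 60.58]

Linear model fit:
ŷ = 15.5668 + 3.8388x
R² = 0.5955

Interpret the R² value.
The model explains 59.55% of the variance in y (R² = 0.5955), leaving 40.45% unexplained; the fit is moderate.

The coefficient of determination R² is the fraction of the total variation in y that the fitted line accounts for.

Here R² = 0.5955:
- Explained: 59.55% of the variation in y
- Unexplained (residual): 100% − 59.55% = 40.45%
- Rule of thumb (below 0.3 weak; 0.3 to below 0.7 moderate; 0.7 and above strong) → moderate

Note: R² never decreases when predictors are added, so it should not be used alone to compare models of different size.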